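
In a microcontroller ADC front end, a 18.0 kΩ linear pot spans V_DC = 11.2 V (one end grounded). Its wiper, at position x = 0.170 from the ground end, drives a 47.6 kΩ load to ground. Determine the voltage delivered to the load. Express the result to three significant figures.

The pot divides into 14.94 kΩ above the wiper and 3.060 kΩ below.
R_L loads the lower segment: effective lower R = 2.875 kΩ.
Loaded-divider output: V_out = 11.2 × 0.1614 = 1.808 V.

V_out ≈ 1.81 V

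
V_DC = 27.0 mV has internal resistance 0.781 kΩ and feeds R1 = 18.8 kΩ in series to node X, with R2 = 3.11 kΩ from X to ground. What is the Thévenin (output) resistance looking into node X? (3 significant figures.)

R_th ≈ 2.68 kΩ

R1' = 0.781 + 18.8 = 19.58 kΩ (source resistance + R1).
Looking into X with the source shorted: R_th = R1'·R2/(R1'+R2) = 19.58 × 3.11/22.69 = 2.684 kΩ.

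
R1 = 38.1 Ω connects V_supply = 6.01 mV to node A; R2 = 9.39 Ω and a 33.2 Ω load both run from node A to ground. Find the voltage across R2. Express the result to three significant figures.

V_out ≈ 0.969 mV

The load sits in parallel with R2, giving an effective lower resistance R2' = R2·R_L/(R2+R_L) = 7.320 Ω.
Then V_out = V_supply · R2'/(R1 + R2') = 6.01 × 7.320/45.42 = 0.9686 mV.
(Unloaded it would be 1.19 mV; the load pulls it down.)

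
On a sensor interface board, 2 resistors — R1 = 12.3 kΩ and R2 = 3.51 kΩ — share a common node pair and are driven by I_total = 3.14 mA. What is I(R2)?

For two parallel branches, I_k = I_total · (other R)/(sum of R).
I(R2) = 3.14 × 12.3/(12.3 + 3.51) = 3.14 × 0.7780 = 2.443 mA.

I ≈ 2.44 mA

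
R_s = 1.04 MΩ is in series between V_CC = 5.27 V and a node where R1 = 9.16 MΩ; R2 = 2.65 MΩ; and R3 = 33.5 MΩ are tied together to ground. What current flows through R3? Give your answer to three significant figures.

I ≈ 0.102 µA

Equivalent of the parallel group: R_p = 1.937 MΩ.
V_A = 5.27 × 1.937/2.977 = 3.429 V.
Branch current I = V_A/R3 = 3.429/33.5 = 0.1023 µA.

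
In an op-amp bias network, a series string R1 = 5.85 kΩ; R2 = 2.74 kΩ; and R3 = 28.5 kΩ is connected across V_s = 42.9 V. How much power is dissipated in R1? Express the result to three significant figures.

P ≈ 7.83 mW

Series current I = V_s/ΣR = 42.9/37.09 = 1.157 mA.
V(R1) = I·R = 6.766 V; P = V·I = 6.766 × 1.157 = 7.826 mW.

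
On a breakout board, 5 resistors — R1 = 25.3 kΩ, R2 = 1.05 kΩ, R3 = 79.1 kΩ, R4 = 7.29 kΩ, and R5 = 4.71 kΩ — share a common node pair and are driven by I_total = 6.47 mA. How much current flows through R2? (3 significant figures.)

I ≈ 4.55 mA

ΣG = 1/25.3 + 1/1.05 + 1/79.1 + 1/7.29 + 1/4.71 = 1.354.
Current divider: I(R2) = I_total · G_k/ΣG = 6.47 × (0.9524/1.354) = 6.47 × 0.7034 = 4.551 mA.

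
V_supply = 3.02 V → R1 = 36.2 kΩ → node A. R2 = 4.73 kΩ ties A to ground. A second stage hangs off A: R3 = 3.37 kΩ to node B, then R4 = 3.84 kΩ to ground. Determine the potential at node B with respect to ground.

The second stage (R3 + R4 = 7.210 kΩ) loads node A in parallel with R2.
R2 ‖ (R3+R4) = 2.856 kΩ.
First divider: V_A = V_supply · 2.856/(36.2 + 2.856) = 0.2209 V.
Then the unloaded second divider: V_B = V_A × R4/(R3+R4) = 0.2209 × 0.5326 = 0.1176 V.

V_B ≈ 0.118 V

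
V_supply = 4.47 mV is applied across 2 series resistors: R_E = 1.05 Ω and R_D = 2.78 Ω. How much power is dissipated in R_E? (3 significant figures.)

P ≈ 1.43 µW

The common current is I = 4.47/3.830 = 1.167 mA.
P(R_E) = I²·R_E = (1.167)² × 1.05 = 1.430 µW.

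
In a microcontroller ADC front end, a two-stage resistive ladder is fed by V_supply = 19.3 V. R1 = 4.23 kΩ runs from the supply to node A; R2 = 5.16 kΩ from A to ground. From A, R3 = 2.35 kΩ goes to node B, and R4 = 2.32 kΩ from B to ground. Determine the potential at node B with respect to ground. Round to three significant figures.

V_B ≈ 3.52 V

Looking into the second stage from A: R3 + R4 = 4.670 kΩ appears in parallel with R2.
R2 ‖ (R3+R4) = 2.451 kΩ.
V_A = 19.3 × 2.451/(4.23 + 2.451) = 7.081 V.
Stage 2 is unloaded, so V_B = V_A · R4/(R3+R4) = 7.081 × 2.32/4.670 = 3.518 V.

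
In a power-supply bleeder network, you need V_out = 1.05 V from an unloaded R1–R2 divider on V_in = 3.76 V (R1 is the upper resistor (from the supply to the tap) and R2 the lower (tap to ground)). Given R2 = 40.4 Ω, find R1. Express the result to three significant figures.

R1 ≈ 104 Ω

V_out/V_in = R2/(R1+R2) = 0.2793.
R1 = R2·(1/k − 1) = 40.4 × 2.581 = 104.3 Ω.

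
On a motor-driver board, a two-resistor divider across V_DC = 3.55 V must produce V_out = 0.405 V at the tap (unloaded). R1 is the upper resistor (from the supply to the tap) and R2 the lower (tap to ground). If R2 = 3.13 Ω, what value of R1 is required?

The divider ratio is R2/(R1+R2) = 0.405/3.55 = 0.1141.
R1 = R2·(1/k − 1) = 3.13 × 7.765 = 24.31 Ω.

R1 ≈ 24.3 Ω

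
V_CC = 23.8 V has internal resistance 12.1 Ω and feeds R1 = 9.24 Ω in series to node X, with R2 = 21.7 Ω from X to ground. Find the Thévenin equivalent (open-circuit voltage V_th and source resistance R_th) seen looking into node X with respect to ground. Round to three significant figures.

V_th ≈ 12.0 V, R_th ≈ 10.8 Ω

R1' = 12.1 + 9.24 = 21.34 Ω (source resistance + R1).
V_th is the unloaded tap voltage: V_CC · R2/(R1'+R2) = 23.8 × 0.5042 = 12.00 V.
Zeroing V_CC shorts the top of R1' to ground, so R_th = R1' ‖ R2 = 10.76 Ω.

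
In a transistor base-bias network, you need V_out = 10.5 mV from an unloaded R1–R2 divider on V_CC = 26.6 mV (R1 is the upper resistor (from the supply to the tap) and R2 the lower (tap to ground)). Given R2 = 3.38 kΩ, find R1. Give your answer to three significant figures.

Required fraction k = V_out/V_CC = 0.3947.
Rearranging, R1 = R2·(1−k)/k = 3.38 × 1.533 = 5.183 kΩ.

R1 ≈ 5.18 kΩ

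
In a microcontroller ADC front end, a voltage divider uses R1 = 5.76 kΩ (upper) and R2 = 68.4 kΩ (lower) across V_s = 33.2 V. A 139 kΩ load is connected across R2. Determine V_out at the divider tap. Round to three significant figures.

The load sits in parallel with R2, giving an effective lower resistance R2' = R2·R_L/(R2+R_L) = 45.84 kΩ.
Now apply the divider: V_out = 33.2 × 0.8884 = 29.49 V.

V_out ≈ 29.5 V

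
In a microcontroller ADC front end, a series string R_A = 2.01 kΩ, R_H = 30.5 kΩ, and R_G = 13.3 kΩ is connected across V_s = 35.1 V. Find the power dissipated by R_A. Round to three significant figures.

P ≈ 1.18 mW

Series current I = V_s/ΣR = 35.1/45.81 = 0.7662 mA.
P = I²R = 0.5871 × 2.01 = 1.180 mW.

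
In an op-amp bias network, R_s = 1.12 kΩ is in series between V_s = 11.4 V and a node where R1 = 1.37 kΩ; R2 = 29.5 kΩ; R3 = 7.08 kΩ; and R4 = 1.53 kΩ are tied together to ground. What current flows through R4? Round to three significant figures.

I ≈ 2.71 mA

Parallel bank: R_p = 1/(1/1.37 + 1/29.5 + 1/7.08 + 1/1.53) = 0.6416 kΩ.
Node voltage V_A = V_s · R_p/(R_s + R_p) = 11.4 × 0.3642 = 4.152 V.
I(R4) = V_A / R4 = 4.152/1.53 = 2.714 mA.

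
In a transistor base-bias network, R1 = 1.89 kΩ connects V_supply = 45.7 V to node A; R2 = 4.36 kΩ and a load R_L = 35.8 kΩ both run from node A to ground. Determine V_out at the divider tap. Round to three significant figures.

R2 ‖ R_L = (4.36 × 35.8)/(4.36 + 35.8) = 3.887 kΩ.
Voltage divider with the loaded lower leg: V_out = 45.7 × 3.887/(1.89 + 3.887) = 45.7 × 0.6728 = 30.75 V.
(Unloaded it would be 31.9 V; the load pulls it down.)

V_out ≈ 30.7 V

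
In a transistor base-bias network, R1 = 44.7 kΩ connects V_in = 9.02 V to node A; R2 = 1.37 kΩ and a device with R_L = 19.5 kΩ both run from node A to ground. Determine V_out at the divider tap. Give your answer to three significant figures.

The load sits in parallel with R2, giving an effective lower resistance R2' = R2·R_L/(R2+R_L) = 1.280 kΩ.
Then V_out = V_in · R2'/(R1 + R2') = 9.02 × 1.280/45.98 = 0.2511 V.
(Unloaded it would be 0.268 V; the load pulls it down.)

V_out ≈ 0.251 V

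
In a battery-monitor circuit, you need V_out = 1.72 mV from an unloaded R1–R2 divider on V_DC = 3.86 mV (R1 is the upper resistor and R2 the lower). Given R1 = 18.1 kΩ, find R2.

Required fraction k = V_out/V_DC = 0.4456.
Rearranging, R2 = R1·k/(1−k) = 18.1 × 0.8037 = 14.55 kΩ.

R2 ≈ 14.5 kΩ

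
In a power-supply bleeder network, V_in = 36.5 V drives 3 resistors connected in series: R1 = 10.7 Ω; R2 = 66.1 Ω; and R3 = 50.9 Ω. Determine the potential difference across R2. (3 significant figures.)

Series total: ΣR = 10.7 + 66.1 + 50.9 = 127.7 Ω.
By the voltage-divider rule, V = 36.5 × 66.10/127.7 = 18.89 V.

V ≈ 18.9 V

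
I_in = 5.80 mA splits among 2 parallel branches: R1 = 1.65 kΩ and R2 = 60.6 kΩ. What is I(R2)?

With just two branches, the current splits inversely with resistance.
I(R2) = 5.80 × 1.65/(1.65 + 60.6) = 5.80 × 0.02651 = 0.1537 mA.

I ≈ 0.154 mA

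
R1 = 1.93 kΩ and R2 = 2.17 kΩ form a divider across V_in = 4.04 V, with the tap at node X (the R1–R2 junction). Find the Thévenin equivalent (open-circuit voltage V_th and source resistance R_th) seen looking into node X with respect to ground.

V_th is the unloaded tap voltage: V_in · R2/(R1+R2) = 4.04 × 0.5293 = 2.138 V.
Zeroing V_in shorts the top of R1 to ground, so R_th = R1 ‖ R2 = 1.021 kΩ.

V_th ≈ 2.14 V, R_th ≈ 1.02 kΩ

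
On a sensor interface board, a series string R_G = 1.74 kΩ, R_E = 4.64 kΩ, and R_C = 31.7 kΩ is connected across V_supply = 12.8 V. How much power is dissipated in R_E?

The common current is I = 12.8/38.08 = 0.3361 mA.
P(R_E) = I²·R_E = (0.3361)² × 4.64 = 0.5243 mW.

P ≈ 0.524 mW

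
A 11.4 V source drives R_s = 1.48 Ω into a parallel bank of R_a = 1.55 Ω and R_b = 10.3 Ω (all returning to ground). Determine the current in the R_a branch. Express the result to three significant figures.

Parallel bank: R_p = 1/(1/1.55 + 1/10.3) = 1.347 Ω.
V_A by voltage divider: V_A = 11.4 × 1.347/(1.48 + 1.347) = 5.432 V.
I(R_a) = V_A / R_a = 5.432/1.55 = 3.505 A.

I ≈ 3.50 A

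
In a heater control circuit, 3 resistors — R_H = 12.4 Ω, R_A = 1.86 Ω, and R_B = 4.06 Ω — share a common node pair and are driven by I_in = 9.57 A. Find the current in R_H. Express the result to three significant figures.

I ≈ 0.893 A

Conductances: ΣG = 1/12.4 + 1/1.86 + 1/4.06 = 0.8646 (1/Ω).
Current divider: I(R_H) = I_in · G_k/ΣG = 9.57 × (0.08065/0.8646) = 9.57 × 0.09328 = 0.8927 A.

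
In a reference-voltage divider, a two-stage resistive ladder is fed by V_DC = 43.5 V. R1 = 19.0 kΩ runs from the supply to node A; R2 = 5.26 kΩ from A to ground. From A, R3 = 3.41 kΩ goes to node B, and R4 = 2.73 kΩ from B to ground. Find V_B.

V_B ≈ 2.51 V

Node A sees R2 in parallel with the series input of stage 2, R3 + R4 = 6.140 kΩ.
Effective lower resistance at A: R2 ‖ 6.140 = 2.833 kΩ.
First divider: V_A = V_DC · 2.833/(19.0 + 2.833) = 5.644 V.
V_B = V_A × 0.4446 = 2.510 V.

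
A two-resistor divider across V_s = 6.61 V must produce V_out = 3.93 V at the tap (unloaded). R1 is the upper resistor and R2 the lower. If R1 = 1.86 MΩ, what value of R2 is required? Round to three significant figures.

V_out/V_s = R2/(R1+R2) = 0.5946.
Rearranging, R2 = R1·k/(1−k) = 1.86 × 1.466 = 2.728 MΩ.

R2 ≈ 2.73 MΩ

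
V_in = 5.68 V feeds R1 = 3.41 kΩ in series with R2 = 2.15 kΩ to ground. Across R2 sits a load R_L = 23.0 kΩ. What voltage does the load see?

V_out ≈ 2.08 V

R2 ‖ R_L = (2.15 × 23.0)/(2.15 + 23.0) = 1.966 kΩ.
Then V_out = V_in · R2'/(R1 + R2') = 5.68 × 1.966/5.376 = 2.077 V.
(Unloaded it would be 2.20 V; the load pulls it down.)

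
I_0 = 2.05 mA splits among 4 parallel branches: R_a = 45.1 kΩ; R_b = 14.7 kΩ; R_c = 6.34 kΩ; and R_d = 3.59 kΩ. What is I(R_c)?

I ≈ 0.614 mA

Conductances: ΣG = 1/45.1 + 1/14.7 + 1/6.34 + 1/3.59 = 0.5265 (1/kΩ).
By the current-divider rule, I = I_0 · G_k/ΣG = 2.05 × 0.2996 = 0.6142 mA.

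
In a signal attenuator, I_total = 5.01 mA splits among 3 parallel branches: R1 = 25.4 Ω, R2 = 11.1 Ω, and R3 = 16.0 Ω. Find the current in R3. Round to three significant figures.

I ≈ 1.63 mA

Total conductance ΣG = 1/25.4 + 1/11.1 + 1/16.0 = 0.1920 (units of 1/Ω).
R3 takes the fraction G_k/ΣG = 0.06250/0.1920 = 0.3256, so I = 5.01 × 0.3256 = 1.631 mA.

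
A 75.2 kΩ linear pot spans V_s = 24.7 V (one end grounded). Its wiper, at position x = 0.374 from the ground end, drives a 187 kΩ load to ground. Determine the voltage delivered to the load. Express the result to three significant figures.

V_out ≈ 8.44 V

Split the track: R_lower = x·R_p = 28.12 kΩ, R_upper = (1−x)·R_p = 47.08 kΩ.
(x·R_p) ‖ R_L = 24.45 kΩ.
Then V_out = V_s · 24.45/(47.08 + 24.45) = 8.443 V.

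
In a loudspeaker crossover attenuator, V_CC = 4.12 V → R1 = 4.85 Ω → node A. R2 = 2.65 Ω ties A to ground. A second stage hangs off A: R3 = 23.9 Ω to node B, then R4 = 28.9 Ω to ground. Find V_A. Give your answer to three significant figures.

V_A ≈ 1.41 V

Node A sees R2 in parallel with the series input of stage 2, R3 + R4 = 52.80 Ω.
R2 ‖ (R3+R4) = 2.523 Ω.
V_A = 4.12 × 2.523/(4.85 + 2.523) = 1.410 V.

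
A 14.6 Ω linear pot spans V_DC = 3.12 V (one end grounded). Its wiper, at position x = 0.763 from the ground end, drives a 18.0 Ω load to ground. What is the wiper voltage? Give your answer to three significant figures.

V_out ≈ 2.08 V

Lower segment x·R_p = 11.14 Ω; upper segment (1−x)·R_p = 3.460 Ω.
R_L loads the lower segment: effective lower R = 6.881 Ω.
Then V_out = V_DC · 6.881/(3.460 + 6.881) = 2.076 V.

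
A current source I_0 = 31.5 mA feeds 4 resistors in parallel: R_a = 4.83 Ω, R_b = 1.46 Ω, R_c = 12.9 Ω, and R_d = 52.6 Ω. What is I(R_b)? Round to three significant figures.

I ≈ 21.8 mA

Total conductance ΣG = 1/4.83 + 1/1.46 + 1/12.9 + 1/52.6 = 0.9885 (units of 1/Ω).
R_b takes the fraction G_k/ΣG = 0.6849/0.9885 = 0.6929, so I = 31.5 × 0.6929 = 21.83 mA.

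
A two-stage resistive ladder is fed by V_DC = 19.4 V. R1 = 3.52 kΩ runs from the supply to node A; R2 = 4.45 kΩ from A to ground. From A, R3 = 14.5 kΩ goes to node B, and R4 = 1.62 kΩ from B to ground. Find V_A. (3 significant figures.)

The second stage (R3 + R4 = 16.12 kΩ) loads node A in parallel with R2.
R2 ‖ (R3+R4) = 3.487 kΩ.
First divider: V_A = V_DC · 3.487/(3.52 + 3.487) = 9.655 V.

V_A ≈ 9.65 V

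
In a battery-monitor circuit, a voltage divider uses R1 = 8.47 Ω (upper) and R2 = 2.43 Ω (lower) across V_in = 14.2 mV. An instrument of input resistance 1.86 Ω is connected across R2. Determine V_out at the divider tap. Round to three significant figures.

The load sits in parallel with R2, giving an effective lower resistance R2' = R2·R_L/(R2+R_L) = 1.054 Ω.
Now apply the divider: V_out = 14.2 × 0.1106 = 1.571 mV.

V_out ≈ 1.57 mV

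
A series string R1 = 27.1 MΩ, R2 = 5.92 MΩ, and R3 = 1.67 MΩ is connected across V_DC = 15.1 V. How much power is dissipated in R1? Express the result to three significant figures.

P ≈ 5.13 µW

ΣR = 34.69 MΩ → I = 15.1/34.69 = 0.4353 µA.
V(R1) = I·R = 11.80 V; P = V·I = 11.80 × 0.4353 = 5.135 µW.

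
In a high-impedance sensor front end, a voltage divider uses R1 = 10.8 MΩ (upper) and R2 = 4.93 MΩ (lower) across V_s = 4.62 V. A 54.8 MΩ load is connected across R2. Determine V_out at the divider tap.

V_out ≈ 1.36 V

R2 ‖ R_L = (4.93 × 54.8)/(4.93 + 54.8) = 4.523 MΩ.
Voltage divider with the loaded lower leg: V_out = 4.62 × 4.523/(10.8 + 4.523) = 4.62 × 0.2952 = 1.364 V.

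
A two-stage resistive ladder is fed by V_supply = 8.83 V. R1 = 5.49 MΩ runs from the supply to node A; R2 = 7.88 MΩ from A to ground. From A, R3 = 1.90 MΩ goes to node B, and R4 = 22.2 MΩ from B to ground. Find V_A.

Looking into the second stage from A: R3 + R4 = 24.10 MΩ appears in parallel with R2.
R2 ‖ (R3+R4) = 5.938 MΩ.
So V_A = 8.83 × 0.5196 = 4.588 V.

V_A ≈ 4.59 V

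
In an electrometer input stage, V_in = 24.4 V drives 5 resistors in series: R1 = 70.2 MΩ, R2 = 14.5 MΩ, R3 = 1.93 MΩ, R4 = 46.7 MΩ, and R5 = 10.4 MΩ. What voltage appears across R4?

Series total: ΣR = 70.2 + 14.5 + 1.93 + 46.7 + 10.4 = 143.7 MΩ.
V = V_in · R/ΣR = 24.4 × 0.3249 = 7.928 V.

V ≈ 7.93 V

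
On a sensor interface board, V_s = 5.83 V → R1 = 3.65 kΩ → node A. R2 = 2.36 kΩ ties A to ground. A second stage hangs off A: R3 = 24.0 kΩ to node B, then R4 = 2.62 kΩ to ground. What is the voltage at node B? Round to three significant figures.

Node A sees R2 in parallel with the series input of stage 2, R3 + R4 = 26.62 kΩ.
Effective lower resistance at A: R2 ‖ 26.62 = 2.168 kΩ.
So V_A = 5.83 × 0.3726 = 2.172 V.
V_B = V_A × 0.09842 = 0.2138 V.

V_B ≈ 0.214 V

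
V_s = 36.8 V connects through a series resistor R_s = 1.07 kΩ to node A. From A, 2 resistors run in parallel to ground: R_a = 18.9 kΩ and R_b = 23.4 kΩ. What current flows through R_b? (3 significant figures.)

I ≈ 1.43 mA

Parallel bank: R_p = 1/(1/18.9 + 1/23.4) = 10.46 kΩ.
Node voltage V_A = V_s · R_p/(R_s + R_p) = 36.8 × 0.9072 = 33.38 V.
Branch current I = V_A/R_b = 33.38/23.4 = 1.427 mA.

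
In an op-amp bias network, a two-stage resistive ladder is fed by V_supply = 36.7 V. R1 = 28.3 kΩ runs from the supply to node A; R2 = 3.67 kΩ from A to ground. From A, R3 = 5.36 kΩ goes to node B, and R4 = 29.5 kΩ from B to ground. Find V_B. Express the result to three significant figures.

The second stage (R3 + R4 = 34.86 kΩ) loads node A in parallel with R2.
R2 ‖ (R3+R4) = 3.320 kΩ.
So V_A = 36.7 × 0.1050 = 3.854 V.
Stage 2 is unloaded, so V_B = V_A · R4/(R3+R4) = 3.854 × 29.5/34.86 = 3.261 V.

V_B ≈ 3.26 V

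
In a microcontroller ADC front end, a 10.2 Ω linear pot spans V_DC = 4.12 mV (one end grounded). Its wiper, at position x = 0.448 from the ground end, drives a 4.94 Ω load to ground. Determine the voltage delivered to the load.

V_out ≈ 1.22 mV

Lower segment x·R_p = 4.570 Ω; upper segment (1−x)·R_p = 5.630 Ω.
(x·R_p) ‖ R_L = 2.374 Ω.
Loaded-divider output: V_out = 4.12 × 0.2966 = 1.222 mV.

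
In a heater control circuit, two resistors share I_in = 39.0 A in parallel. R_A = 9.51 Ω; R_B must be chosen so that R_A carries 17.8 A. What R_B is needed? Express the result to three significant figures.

R_B ≈ 7.98 Ω

In a two-way split, I_A/I_in = R_B/(R_A + R_B).
17.8/39.0 = R_B/(R_A + R_B) → R_B = R_A · (0.4564)/(1 − 0.4564) = 9.51 × 0.8396 = 7.985 Ω.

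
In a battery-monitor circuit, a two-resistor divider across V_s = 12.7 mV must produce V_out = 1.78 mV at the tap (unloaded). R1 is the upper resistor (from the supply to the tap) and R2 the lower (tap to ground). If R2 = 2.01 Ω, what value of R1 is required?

V_out/V_s = R2/(R1+R2) = 0.1402.
R1 = R2·(1/k − 1) = 2.01 × 6.135 = 12.33 Ω.

R1 ≈ 12.3 Ω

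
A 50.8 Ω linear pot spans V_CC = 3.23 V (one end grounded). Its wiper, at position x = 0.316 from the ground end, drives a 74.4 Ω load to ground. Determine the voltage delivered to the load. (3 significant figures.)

The pot divides into 34.75 Ω above the wiper and 16.05 Ω below.
R_L loads the lower segment: effective lower R = 13.20 Ω.
Loaded-divider output: V_out = 3.23 × 0.2754 = 0.8894 V.

V_out ≈ 0.889 V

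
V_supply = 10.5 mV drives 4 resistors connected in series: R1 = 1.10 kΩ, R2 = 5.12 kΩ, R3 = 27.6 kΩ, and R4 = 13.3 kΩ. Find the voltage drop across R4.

V ≈ 2.96 mV

ΣR = 1.10 + 5.12 + 27.6 + 13.3 = 47.12 kΩ.
V = V_supply · R/ΣR = 10.5 × 0.2823 = 2.964 mV.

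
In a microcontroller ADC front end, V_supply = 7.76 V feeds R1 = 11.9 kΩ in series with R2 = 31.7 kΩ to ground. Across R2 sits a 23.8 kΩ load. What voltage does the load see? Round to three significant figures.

First combine the lower leg with the load: R2 ‖ R_L = 13.59 kΩ.
Now apply the divider: V_out = 7.76 × 0.5332 = 4.138 V.

V_out ≈ 4.14 V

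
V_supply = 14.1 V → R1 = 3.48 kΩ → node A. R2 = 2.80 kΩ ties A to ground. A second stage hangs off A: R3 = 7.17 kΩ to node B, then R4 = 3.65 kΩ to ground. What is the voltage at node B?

V_B ≈ 1.85 V

Looking into the second stage from A: R3 + R4 = 10.82 kΩ appears in parallel with R2.
Effective lower resistance at A: R2 ‖ 10.82 = 2.224 kΩ.
V_A = 14.1 × 2.224/(3.48 + 2.224) = 5.498 V.
Stage 2 is unloaded, so V_B = V_A · R4/(R3+R4) = 5.498 × 3.65/10.82 = 1.855 V.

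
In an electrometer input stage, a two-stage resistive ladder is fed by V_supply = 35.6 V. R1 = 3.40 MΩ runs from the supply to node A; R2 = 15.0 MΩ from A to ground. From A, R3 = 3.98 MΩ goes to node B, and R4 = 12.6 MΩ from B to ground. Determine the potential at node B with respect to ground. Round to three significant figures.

V_B ≈ 18.9 V

The second stage (R3 + R4 = 16.58 MΩ) loads node A in parallel with R2.
Effective lower resistance at A: R2 ‖ 16.58 = 7.875 MΩ.
V_A = 35.6 × 7.875/(3.40 + 7.875) = 24.86 V.
Then the unloaded second divider: V_B = V_A × R4/(R3+R4) = 24.86 × 0.7600 = 18.90 V.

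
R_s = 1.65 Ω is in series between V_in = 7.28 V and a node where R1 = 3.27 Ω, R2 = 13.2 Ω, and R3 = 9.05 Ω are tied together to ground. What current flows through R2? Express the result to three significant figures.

Combine the parallel branches: R_p = (1/3.27 + 1/13.2 + 1/9.05)⁻¹ = 2.032 Ω.
Node voltage V_A = V_in · R_p/(R_s + R_p) = 7.28 × 0.5519 = 4.018 V.
Branch current I = V_A/R2 = 4.018/13.2 = 0.3044 A.

I ≈ 0.304 A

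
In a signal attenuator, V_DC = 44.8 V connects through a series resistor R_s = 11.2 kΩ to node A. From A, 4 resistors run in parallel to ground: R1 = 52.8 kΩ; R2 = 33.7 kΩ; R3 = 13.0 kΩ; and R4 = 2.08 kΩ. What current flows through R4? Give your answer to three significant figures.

I ≈ 2.76 mA

Combine the parallel branches: R_p = (1/52.8 + 1/33.7 + 1/13.0 + 1/2.08)⁻¹ = 1.649 kΩ.
V_A = 44.8 × 1.649/12.85 = 5.751 V.
I(R4) = V_A / R4 = 5.751/2.08 = 2.765 mA.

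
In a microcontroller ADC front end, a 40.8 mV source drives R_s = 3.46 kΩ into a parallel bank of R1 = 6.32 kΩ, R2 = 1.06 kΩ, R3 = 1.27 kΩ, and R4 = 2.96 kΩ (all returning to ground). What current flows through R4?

I ≈ 1.58 µA

Combine the parallel branches: R_p = (1/6.32 + 1/1.06 + 1/1.27 + 1/2.96)⁻¹ = 0.4491 kΩ.
V_A by voltage divider: V_A = 40.8 × 0.4491/(3.46 + 0.4491) = 4.687 mV.
I(R4) = V_A / R4 = 4.687/2.96 = 1.583 µA.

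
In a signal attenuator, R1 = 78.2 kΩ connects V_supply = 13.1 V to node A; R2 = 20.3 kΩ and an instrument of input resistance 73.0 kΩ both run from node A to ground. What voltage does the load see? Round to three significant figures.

V_out ≈ 2.21 V

The load sits in parallel with R2, giving an effective lower resistance R2' = R2·R_L/(R2+R_L) = 15.88 kΩ.
Now apply the divider: V_out = 13.1 × 0.1688 = 2.212 V.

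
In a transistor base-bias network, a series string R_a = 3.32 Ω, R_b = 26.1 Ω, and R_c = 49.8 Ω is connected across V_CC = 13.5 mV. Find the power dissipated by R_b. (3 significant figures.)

P ≈ 0.758 µW

Series current I = V_CC/ΣR = 13.5/79.22 = 0.1704 mA.
P = I²R = 0.02904 × 26.1 = 0.7579 µW.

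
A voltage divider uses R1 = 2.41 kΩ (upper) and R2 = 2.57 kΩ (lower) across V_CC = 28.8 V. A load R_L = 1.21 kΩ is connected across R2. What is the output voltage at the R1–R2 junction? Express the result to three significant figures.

R2 ‖ R_L = (2.57 × 1.21)/(2.57 + 1.21) = 0.8227 kΩ.
Voltage divider with the loaded lower leg: V_out = 28.8 × 0.8227/(2.41 + 0.8227) = 28.8 × 0.2545 = 7.329 V.
(Unloaded it would be 14.9 V; the load pulls it down.)

V_out ≈ 7.33 V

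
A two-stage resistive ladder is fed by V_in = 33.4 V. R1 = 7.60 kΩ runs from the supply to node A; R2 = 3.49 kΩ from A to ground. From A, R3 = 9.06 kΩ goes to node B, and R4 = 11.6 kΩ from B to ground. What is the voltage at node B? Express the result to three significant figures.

V_B ≈ 5.29 V

Looking into the second stage from A: R3 + R4 = 20.66 kΩ appears in parallel with R2.
R2 ‖ (R3+R4) = 2.986 kΩ.
V_A = 33.4 × 2.986/(7.60 + 2.986) = 9.420 V.
V_B = V_A × 0.5615 = 5.289 V.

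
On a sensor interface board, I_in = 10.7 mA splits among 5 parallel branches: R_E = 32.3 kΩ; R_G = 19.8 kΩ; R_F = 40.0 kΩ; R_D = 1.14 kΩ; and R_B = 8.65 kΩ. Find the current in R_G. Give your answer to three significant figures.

I ≈ 0.492 mA

Total conductance ΣG = 1/32.3 + 1/19.8 + 1/40.0 + 1/1.14 + 1/8.65 = 1.099 (units of 1/kΩ).
By the current-divider rule, I = I_in · G_k/ΣG = 10.7 × 0.04594 = 0.4916 mA.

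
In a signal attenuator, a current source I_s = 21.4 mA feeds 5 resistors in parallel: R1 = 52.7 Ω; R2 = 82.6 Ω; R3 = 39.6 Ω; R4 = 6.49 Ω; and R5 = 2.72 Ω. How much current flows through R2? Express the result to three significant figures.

Total conductance ΣG = 1/52.7 + 1/82.6 + 1/39.6 + 1/6.49 + 1/2.72 = 0.5781 (units of 1/Ω).
Current divider: I(R2) = I_s · G_k/ΣG = 21.4 × (0.01211/0.5781) = 21.4 × 0.02094 = 0.4482 mA.

I ≈ 0.448 mA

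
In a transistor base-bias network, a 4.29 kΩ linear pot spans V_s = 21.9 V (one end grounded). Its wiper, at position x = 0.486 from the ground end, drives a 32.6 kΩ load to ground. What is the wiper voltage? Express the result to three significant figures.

Lower segment x·R_p = 2.085 kΩ; upper segment (1−x)·R_p = 2.205 kΩ.
R_L loads the lower segment: effective lower R = 1.960 kΩ.
Then V_out = V_s · 1.960/(2.205 + 1.960) = 10.30 V.

V_out ≈ 10.3 V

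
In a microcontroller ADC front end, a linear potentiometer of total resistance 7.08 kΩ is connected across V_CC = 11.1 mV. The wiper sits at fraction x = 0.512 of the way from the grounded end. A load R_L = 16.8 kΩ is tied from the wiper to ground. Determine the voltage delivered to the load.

Lower segment x·R_p = 3.625 kΩ; upper segment (1−x)·R_p = 3.455 kΩ.
Lower segment in parallel with the load: 3.625 ‖ 16.8 = 2.982 kΩ.
V_out = 11.1 × 2.982/(3.455 + 2.982) = 5.142 mV.

V_out ≈ 5.14 mV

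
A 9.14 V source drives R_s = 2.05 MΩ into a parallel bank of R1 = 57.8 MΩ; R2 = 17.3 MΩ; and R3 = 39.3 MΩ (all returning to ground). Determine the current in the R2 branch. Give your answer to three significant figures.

Combine the parallel branches: R_p = (1/57.8 + 1/17.3 + 1/39.3)⁻¹ = 9.945 MΩ.
V_A by voltage divider: V_A = 9.14 × 9.945/(2.05 + 9.945) = 7.578 V.
Branch current I = V_A/R2 = 7.578/17.3 = 0.4380 µA.

I ≈ 0.438 µA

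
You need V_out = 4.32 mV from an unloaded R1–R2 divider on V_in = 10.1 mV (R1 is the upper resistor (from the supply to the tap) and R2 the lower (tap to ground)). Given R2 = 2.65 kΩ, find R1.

R1 ≈ 3.55 kΩ

Required fraction k = V_out/V_in = 0.4277.
So R1 = R2 · (V_in/V_out − 1) = 2.65 × (10.1/4.32 − 1) = 2.65 × 1.338 = 3.546 kΩ.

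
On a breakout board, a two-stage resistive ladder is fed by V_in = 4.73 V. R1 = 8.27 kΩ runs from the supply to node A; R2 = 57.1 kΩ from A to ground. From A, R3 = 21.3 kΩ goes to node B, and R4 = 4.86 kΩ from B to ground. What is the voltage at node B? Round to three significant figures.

Node A sees R2 in parallel with the series input of stage 2, R3 + R4 = 26.16 kΩ.
Effective lower resistance at A: R2 ‖ 26.16 = 17.94 kΩ.
So V_A = 4.73 × 0.6845 = 3.238 V.
V_B = V_A × 0.1858 = 0.6015 V.

V_B ≈ 0.601 V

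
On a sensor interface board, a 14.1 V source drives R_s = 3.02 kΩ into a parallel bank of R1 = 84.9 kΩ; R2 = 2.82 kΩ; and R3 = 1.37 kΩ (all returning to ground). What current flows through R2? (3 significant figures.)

Equivalent of the parallel group: R_p = 0.9121 kΩ.
V_A = 14.1 × 0.9121/3.932 = 3.271 V.
I(R2) = V_A / R2 = 3.271/2.82 = 1.160 mA.
(Check via current divider: I_total = 3.586 mA; share G_k/ΣG = 0.3235 → same result.)

I ≈ 1.16 mA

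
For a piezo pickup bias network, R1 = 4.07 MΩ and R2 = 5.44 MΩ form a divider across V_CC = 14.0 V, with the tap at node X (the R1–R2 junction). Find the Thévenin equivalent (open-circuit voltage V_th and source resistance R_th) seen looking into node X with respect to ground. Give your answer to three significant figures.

Open-circuit (no load on X): V_th = V_CC · R2/(R1 + R2) = 14.0 × 5.44/(4.070 + 5.44) = 8.008 V.
With V_CC suppressed (replaced by a short), R_th = R1 ‖ R2 = (4.070 × 5.44)/(4.070 + 5.44) = 2.328 MΩ.

V_th ≈ 8.01 V, R_th ≈ 2.33 MΩ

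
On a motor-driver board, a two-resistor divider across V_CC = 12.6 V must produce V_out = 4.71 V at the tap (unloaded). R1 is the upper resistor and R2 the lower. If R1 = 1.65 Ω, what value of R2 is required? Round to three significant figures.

The divider ratio is R2/(R1+R2) = 4.71/12.6 = 0.3738.
R2 = R1 · 0.3738/(1 − 0.3738) = 0.9850 Ω.

R2 ≈ 0.985 Ω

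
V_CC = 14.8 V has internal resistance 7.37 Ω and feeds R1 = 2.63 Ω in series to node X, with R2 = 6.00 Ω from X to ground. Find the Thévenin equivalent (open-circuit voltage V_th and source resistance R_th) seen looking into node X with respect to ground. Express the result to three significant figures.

R1' = 7.37 + 2.63 = 10.00 Ω (source resistance + R1).
Open-circuit (no load on X): V_th = V_CC · R2/(R1' + R2) = 14.8 × 6.00/(10.00 + 6.00) = 5.550 V.
Zeroing V_CC shorts the top of R1' to ground, so R_th = R1' ‖ R2 = 3.750 Ω.

V_th ≈ 5.55 V, R_th ≈ 3.75 Ω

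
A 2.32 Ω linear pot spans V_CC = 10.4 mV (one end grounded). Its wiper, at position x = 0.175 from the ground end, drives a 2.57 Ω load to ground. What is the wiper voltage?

V_out ≈ 1.61 mV

The pot divides into 1.914 Ω above the wiper and 0.4060 Ω below.
R_L loads the lower segment: effective lower R = 0.3506 Ω.
Then V_out = V_CC · 0.3506/(1.914 + 0.3506) = 1.610 mV.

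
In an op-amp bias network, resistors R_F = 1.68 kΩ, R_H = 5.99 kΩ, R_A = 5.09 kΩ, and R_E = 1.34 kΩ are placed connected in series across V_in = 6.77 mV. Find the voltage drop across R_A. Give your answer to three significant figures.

Total series resistance ΣR = 1.68 + 5.99 + 5.09 + 1.34 = 14.10 kΩ.
Voltage divider: V = V_in · (5.090 / 14.10) = 6.77 × 0.3610 = 2.444 mV.

V ≈ 2.44 mV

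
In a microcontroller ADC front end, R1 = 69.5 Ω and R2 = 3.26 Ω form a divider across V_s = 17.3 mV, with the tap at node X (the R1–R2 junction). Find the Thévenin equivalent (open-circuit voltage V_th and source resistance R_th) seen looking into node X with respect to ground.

V_th ≈ 0.775 mV, R_th ≈ 3.11 Ω

With X open, the divider is unloaded: V_th = 17.3 × 3.26/72.76 = 0.7751 mV.
Zeroing V_s shorts the top of R1 to ground, so R_th = R1 ‖ R2 = 3.114 Ω.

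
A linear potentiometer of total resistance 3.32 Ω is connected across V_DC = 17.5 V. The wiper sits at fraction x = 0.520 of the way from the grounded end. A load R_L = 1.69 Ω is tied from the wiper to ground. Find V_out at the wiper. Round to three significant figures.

The pot divides into 1.594 Ω above the wiper and 1.726 Ω below.
R_L loads the lower segment: effective lower R = 0.8540 Ω.
V_out = 17.5 × 0.8540/(1.594 + 0.8540) = 6.106 V.

V_out ≈ 6.11 V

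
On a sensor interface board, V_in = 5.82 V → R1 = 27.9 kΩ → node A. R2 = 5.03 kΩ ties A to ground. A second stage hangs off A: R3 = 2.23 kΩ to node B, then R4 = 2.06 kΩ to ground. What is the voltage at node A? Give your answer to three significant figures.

Node A sees R2 in parallel with the series input of stage 2, R3 + R4 = 4.290 kΩ.
R2 ‖ (R3+R4) = 2.315 kΩ.
First divider: V_A = V_in · 2.315/(27.9 + 2.315) = 0.4460 V.

V_A ≈ 0.446 V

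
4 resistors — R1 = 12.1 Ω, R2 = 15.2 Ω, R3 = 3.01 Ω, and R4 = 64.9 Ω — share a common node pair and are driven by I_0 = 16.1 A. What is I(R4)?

I ≈ 0.500 A

ΣG = 1/12.1 + 1/15.2 + 1/3.01 + 1/64.9 = 0.4961.
R4 takes the fraction G_k/ΣG = 0.01541/0.4961 = 0.03106, so I = 16.1 × 0.03106 = 0.5001 A.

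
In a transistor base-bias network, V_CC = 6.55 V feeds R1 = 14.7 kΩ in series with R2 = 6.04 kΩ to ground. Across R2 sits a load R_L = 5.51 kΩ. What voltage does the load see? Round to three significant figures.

First combine the lower leg with the load: R2 ‖ R_L = 2.881 kΩ.
Now apply the divider: V_out = 6.55 × 0.1639 = 1.073 V.
(Unloaded it would be 1.91 V; the load pulls it down.)

V_out ≈ 1.07 V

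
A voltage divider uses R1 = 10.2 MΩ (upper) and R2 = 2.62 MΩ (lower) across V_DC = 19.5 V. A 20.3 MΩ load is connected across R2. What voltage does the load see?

R2 ‖ R_L = (2.62 × 20.3)/(2.62 + 20.3) = 2.321 MΩ.
Then V_out = V_DC · R2'/(R1 + R2') = 19.5 × 2.321/12.52 = 3.614 V.
(Unloaded it would be 3.99 V; the load pulls it down.)

V_out ≈ 3.61 V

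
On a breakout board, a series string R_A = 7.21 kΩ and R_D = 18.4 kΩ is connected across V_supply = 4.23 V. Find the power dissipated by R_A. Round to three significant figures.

Series current I = V_supply/ΣR = 4.23/25.61 = 0.1652 mA.
V(R_A) = I·R = 1.191 V; P = V·I = 1.191 × 0.1652 = 0.1967 mW.

P ≈ 0.197 mW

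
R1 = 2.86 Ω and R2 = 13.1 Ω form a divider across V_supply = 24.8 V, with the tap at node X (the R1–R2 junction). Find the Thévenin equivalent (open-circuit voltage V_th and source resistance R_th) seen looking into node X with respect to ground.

V_th ≈ 20.4 V, R_th ≈ 2.35 Ω

Open-circuit (no load on X): V_th = V_supply · R2/(R1 + R2) = 24.8 × 13.1/(2.860 + 13.1) = 20.36 V.
Looking into X with the source shorted: R_th = R1·R2/(R1+R2) = 2.860 × 13.1/15.96 = 2.347 Ω.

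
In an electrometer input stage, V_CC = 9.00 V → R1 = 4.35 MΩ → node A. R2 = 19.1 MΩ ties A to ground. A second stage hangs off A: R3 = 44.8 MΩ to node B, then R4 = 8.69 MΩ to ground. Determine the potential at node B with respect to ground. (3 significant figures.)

V_B ≈ 1.12 V

The second stage (R3 + R4 = 53.49 MΩ) loads node A in parallel with R2.
Effective lower resistance at A: R2 ‖ 53.49 = 14.07 MΩ.
So V_A = 9.00 × 0.7639 = 6.875 V.
V_B = V_A × 0.1625 = 1.117 V.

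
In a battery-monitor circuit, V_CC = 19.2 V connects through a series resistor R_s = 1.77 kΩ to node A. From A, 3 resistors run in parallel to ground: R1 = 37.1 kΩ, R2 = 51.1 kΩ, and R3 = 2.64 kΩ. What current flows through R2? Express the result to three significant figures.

I ≈ 0.214 mA

Equivalent of the parallel group: R_p = 2.351 kΩ.
V_A by voltage divider: V_A = 19.2 × 2.351/(1.77 + 2.351) = 10.95 V.
I(R2) = V_A / R2 = 10.95/51.1 = 0.2144 mA.
(Equivalently: I_total = 4.659 mA, then current-divider fraction G_k/ΣG = 0.04601.)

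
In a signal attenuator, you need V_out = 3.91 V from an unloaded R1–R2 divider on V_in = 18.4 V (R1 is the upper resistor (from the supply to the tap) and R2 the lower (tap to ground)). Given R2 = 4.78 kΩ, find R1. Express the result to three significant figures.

R1 ≈ 17.7 kΩ

V_out/V_in = R2/(R1+R2) = 0.2125.
R1 = R2·(1/k − 1) = 4.78 × 3.706 = 17.71 kΩ.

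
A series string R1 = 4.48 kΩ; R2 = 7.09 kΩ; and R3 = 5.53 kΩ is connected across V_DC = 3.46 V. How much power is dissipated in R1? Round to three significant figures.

Series current I = V_DC/ΣR = 3.46/17.10 = 0.2023 mA.
P = I²R = 0.04094 × 4.48 = 0.1834 mW.

P ≈ 0.183 mW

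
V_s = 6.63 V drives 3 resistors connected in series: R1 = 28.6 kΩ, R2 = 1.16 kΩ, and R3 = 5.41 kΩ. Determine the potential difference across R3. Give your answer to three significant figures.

V ≈ 1.02 V

Series total: ΣR = 28.6 + 1.16 + 5.41 = 35.17 kΩ.
Voltage divider: V = V_s · (5.410 / 35.17) = 6.63 × 0.1538 = 1.020 V.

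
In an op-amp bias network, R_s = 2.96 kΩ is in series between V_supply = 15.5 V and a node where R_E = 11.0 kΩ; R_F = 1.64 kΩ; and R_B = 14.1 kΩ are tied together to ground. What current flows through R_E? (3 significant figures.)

I ≈ 0.429 mA

Equivalent of the parallel group: R_p = 1.296 kΩ.
Node voltage V_A = V_supply · R_p/(R_s + R_p) = 15.5 × 0.3045 = 4.720 V.
Branch current I = V_A/R_E = 4.720/11.0 = 0.4291 mA.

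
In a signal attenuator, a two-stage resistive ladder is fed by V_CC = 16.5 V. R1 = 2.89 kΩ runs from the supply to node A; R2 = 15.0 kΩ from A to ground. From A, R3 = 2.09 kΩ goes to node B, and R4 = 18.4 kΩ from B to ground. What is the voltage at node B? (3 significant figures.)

The second stage (R3 + R4 = 20.49 kΩ) loads node A in parallel with R2.
Effective lower resistance at A: R2 ‖ 20.49 = 8.660 kΩ.
First divider: V_A = V_CC · 8.660/(2.89 + 8.660) = 12.37 V.
Stage 2 is unloaded, so V_B = V_A · R4/(R3+R4) = 12.37 × 18.4/20.49 = 11.11 V.

V_B ≈ 11.1 V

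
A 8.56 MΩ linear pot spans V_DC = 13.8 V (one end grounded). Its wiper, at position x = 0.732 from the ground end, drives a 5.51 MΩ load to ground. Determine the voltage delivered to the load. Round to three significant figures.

V_out ≈ 7.74 V

The pot divides into 2.294 MΩ above the wiper and 6.266 MΩ below.
(x·R_p) ‖ R_L = 2.932 MΩ.
V_out = 13.8 × 2.932/(2.294 + 2.932) = 7.742 V.
(Unloaded: V_out = x·V_DC = 10.1 V.)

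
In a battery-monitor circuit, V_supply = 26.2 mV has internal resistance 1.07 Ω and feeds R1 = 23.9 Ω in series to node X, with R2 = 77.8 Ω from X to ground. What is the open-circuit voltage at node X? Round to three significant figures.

R1' = 1.07 + 23.9 = 24.97 Ω (source resistance + R1).
With X open, the divider is unloaded: V_th = 26.2 × 77.8/102.8 = 19.83 mV.

V_th ≈ 19.8 mV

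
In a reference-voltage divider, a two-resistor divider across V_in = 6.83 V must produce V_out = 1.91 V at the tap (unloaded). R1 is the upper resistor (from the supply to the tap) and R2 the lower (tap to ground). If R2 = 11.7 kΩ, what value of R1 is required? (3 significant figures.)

V_out/V_in = R2/(R1+R2) = 0.2796.
Rearranging, R1 = R2·(1−k)/k = 11.7 × 2.576 = 30.14 kΩ.

R1 ≈ 30.1 kΩ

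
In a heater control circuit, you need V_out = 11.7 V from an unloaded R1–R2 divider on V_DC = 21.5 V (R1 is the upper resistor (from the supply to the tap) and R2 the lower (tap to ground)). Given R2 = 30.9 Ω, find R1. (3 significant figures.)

The divider ratio is R2/(R1+R2) = 11.7/21.5 = 0.5442.
So R1 = R2 · (V_DC/V_out − 1) = 30.9 × (21.5/11.7 − 1) = 30.9 × 0.8376 = 25.88 Ω.

R1 ≈ 25.9 Ω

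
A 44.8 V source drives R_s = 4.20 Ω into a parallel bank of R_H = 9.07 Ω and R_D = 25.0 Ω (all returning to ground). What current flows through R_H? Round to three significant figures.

Parallel bank: R_p = 1/(1/9.07 + 1/25.0) = 6.655 Ω.
V_A by voltage divider: V_A = 44.8 × 6.655/(4.20 + 6.655) = 27.47 V.
Branch current I = V_A/R_H = 27.47/9.07 = 3.028 A.

I ≈ 3.03 A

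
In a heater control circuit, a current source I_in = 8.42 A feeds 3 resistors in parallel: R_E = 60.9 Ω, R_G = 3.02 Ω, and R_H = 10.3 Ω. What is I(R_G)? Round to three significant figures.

I ≈ 6.27 A

ΣG = 1/60.9 + 1/3.02 + 1/10.3 = 0.4446.
R_G takes the fraction G_k/ΣG = 0.3311/0.4446 = 0.7447, so I = 8.42 × 0.7447 = 6.271 A.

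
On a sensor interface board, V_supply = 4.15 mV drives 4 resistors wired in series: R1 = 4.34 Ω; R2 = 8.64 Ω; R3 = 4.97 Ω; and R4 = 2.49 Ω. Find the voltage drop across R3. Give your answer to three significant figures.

Total series resistance ΣR = 4.34 + 8.64 + 4.97 + 2.49 = 20.44 Ω.
By the voltage-divider rule, V = 4.15 × 4.970/20.44 = 1.009 mV.

V ≈ 1.01 mV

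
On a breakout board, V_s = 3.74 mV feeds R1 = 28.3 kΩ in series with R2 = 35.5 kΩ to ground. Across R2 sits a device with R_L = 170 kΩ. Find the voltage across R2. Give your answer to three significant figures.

R2 ‖ R_L = (35.5 × 170)/(35.5 + 170) = 29.37 kΩ.
Then V_out = V_s · R2'/(R1 + R2') = 3.74 × 29.37/57.67 = 1.905 mV.

V_out ≈ 1.90 mV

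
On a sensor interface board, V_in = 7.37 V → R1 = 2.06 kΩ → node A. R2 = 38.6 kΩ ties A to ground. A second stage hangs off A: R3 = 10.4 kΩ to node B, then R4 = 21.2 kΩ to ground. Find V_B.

V_B ≈ 4.42 V

Node A sees R2 in parallel with the series input of stage 2, R3 + R4 = 31.60 kΩ.
R2 ‖ (R3+R4) = 17.38 kΩ.
First divider: V_A = V_in · 17.38/(2.06 + 17.38) = 6.589 V.
Stage 2 is unloaded, so V_B = V_A · R4/(R3+R4) = 6.589 × 21.2/31.60 = 4.420 V.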